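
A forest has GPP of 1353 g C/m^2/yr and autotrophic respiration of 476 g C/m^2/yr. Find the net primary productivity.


NPP = GPP - Ra = 1353 - 476 = 877 g C/m^2/yr

877 g C/m^2/yr


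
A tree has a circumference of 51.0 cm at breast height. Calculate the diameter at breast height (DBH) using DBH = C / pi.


DBH = C / pi = 51.0 / 3.141593 = 16.2338 ≈ 16.23 cm

16.23 cm


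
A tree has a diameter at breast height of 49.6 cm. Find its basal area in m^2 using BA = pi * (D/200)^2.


D/200 = 49.6/200 = 0.248 m
(D/200)^2 = 0.248^2 = 0.061504
BA = 3.141593 * 0.061504 = 0.193221 ≈ 0.1932 m^2

0.1932 m^2


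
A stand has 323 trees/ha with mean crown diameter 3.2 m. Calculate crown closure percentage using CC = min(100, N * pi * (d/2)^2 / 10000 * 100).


(d/2)^2 = (3.2/2)^2 = 1.6^2 = 2.56
Crown area = 3.141593 * 2.56 = 8.04248 m^2
N * area / 10000 * 100 = 323 * 8.04248 / 10000 * 100 = 25.9772
CC = min(100, 25.9772) = 25.9772 ≈ 26.0%

26.0%


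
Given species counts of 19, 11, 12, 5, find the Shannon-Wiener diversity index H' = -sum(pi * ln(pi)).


Total N = 19 + 11 + 12 + 5 = 47
Per-species terms:
  p = 19/47 = 0.404255; ln(p) = -0.905709; p*ln(p) = 0.404255 * (-0.905709) = -0.366137
  p = 11/47 = 0.234043; ln(p) = -1.452250; p*ln(p) = 0.234043 * (-1.452250) = -0.339889
  p = 12/47 = 0.255319; ln(p) = -1.365242; p*ln(p) = 0.255319 * (-1.365242) = -0.348572
  p = 5/47 = 0.106383; ln(p) = -2.240709; p*ln(p) = 0.106383 * (-2.240709) = -0.238373
sum(p*ln(p)) = (-0.366137) + (-0.339889) + (-0.348572) + (-0.238373) = -1.292971
H' = -(-1.292971) = 1.292971 ≈ 1.2930

1.2930


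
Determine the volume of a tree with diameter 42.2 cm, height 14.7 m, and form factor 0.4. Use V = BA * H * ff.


(D/200)^2 = (42.2/200)^2 = 0.211^2 = 0.044521
BA = 3.141593 * 0.044521 = 0.139867 m^2
V = 0.139867 * 14.7 * 0.4 = 0.822418 ≈ 0.822 m^3

0.822 m^3


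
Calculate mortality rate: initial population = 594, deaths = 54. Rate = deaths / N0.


Mortality rate = 54 / 594 = 0.090909 ≈ 0.0909

0.0909


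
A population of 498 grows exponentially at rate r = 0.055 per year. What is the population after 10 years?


r*t = 0.055 * 10 = 0.55
exp(0.55) = 1.73325
N = 498 * 1.73325 = 863.159 ≈ 863

863


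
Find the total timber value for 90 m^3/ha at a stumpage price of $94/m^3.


Value = 90 * 94 = $8460/ha

$8460/ha


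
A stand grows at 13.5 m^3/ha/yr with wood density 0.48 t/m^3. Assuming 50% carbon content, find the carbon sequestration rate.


C = 13.5 * 0.48 * 0.5 = 3.24 t C/ha/yr

3.24 t C/ha/yr


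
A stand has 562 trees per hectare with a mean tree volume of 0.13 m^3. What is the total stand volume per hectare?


V_stand = 562 * 0.13 = 73.06 ≈ 73.1 m^3/ha

73.1 m^3/ha


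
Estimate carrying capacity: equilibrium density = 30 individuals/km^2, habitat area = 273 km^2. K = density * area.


K = 30 * 273 = 8190 individuals

8190 individuals


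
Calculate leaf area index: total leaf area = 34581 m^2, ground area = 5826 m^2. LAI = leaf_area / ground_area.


LAI = 34581 / 5826 = 5.9356 ≈ 5.94

5.94


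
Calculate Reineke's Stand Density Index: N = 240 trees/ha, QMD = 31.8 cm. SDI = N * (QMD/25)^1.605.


QMD/25 = 31.8/25 = 1.272
(1.272)^1.605 = exp(1.605 * ln(1.272)) = exp(1.605 * 0.240590) = exp(0.386147) = 1.47130
SDI = 240 * 1.47130 = 353.112 ≈ 353

353


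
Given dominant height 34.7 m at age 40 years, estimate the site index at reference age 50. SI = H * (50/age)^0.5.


50/40 = 1.25000
(1.25000)^0.5 = 1.11803
SI = 34.7 * 1.11803 = 38.7956 ≈ 38.8 m

38.8 m


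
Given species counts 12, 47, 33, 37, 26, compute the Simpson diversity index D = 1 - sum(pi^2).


Total N = 12 + 47 + 33 + 37 + 26 = 155
Per-species terms:
  p = 12/155 = 0.077419; p^2 = 0.077419^2 = 0.005994
  p = 47/155 = 0.303226; p^2 = 0.303226^2 = 0.091946
  p = 33/155 = 0.212903; p^2 = 0.212903^2 = 0.045328
  p = 37/155 = 0.238710; p^2 = 0.238710^2 = 0.056982
  p = 26/155 = 0.167742; p^2 = 0.167742^2 = 0.028137
sum(p^2) = 0.005994 + 0.091946 + 0.045328 + 0.056982 + 0.028137 = 0.228387
D = 1 - 0.228387 = 0.771613 ≈ 0.7716

0.7716


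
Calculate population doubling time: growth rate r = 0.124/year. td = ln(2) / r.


td = ln(2) / 0.124 = 0.693147 / 0.124 = 5.58990 ≈ 5.6 years

5.6 years


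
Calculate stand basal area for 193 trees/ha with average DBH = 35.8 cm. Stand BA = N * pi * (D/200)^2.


(D/200)^2 = (35.8/200)^2 = 0.179^2 = 0.032041
Individual BA = 3.141593 * 0.032041 = 0.100660 m^2
Stand BA = 193 * 0.100660 = 19.4274 ≈ 19.43 m^2/ha

19.43 m^2/ha


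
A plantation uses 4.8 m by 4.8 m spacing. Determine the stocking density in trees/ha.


N = 10000 / 4.8^2 = 10000 / 23.04 = 434.028 ≈ 434 trees/ha

434 trees/ha


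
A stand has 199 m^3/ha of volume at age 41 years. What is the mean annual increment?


MAI = 199 / 41 = 4.8537 ≈ 4.85 m^3/ha/yr

4.85 m^3/ha/yr


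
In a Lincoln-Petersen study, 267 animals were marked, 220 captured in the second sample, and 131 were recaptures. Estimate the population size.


N = M * C / R = 267 * 220 / 131 = 58740 / 131 = 448.40 ≈ 448

448 individuals


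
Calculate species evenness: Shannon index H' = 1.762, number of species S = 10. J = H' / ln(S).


ln(10) = 2.30259
J = H' / ln(S) = 1.762 / 2.30259 = 0.765225 ≈ 0.7652

0.7652


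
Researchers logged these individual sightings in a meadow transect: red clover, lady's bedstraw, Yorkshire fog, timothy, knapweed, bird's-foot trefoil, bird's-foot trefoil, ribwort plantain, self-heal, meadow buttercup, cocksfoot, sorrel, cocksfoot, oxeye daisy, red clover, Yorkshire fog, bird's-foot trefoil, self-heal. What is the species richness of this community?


Total individuals logged = 18
Distinct species (count of individuals): red clover (2), lady's bedstraw (1), Yorkshire fog (2), timothy (1), knapweed (1), bird's-foot trefoil (3), ribwort plantain (1), self-heal (2), meadow buttercup (1), cocksfoot (2), sorrel (1), oxeye daisy (1)
Species richness = number of distinct species = 12

12


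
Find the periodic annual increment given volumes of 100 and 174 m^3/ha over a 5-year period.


PAI = (V2 - V1) / period = (174 - 100) / 5 = 74 / 5 = 14.80 m^3/ha/yr

14.80 m^3/ha/yr


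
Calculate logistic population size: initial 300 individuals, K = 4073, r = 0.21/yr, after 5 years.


(K - N0)/N0 = (4073 - 300)/300 = 3773/300 = 12.5767
r*t = 0.21 * 5 = 1.05; exp(-1.05) = 0.349938
12.5767 * 0.349938 = 4.40107
1 + 4.40107 = 5.40107
N = 4073 / 5.40107 = 754.110 ≈ 754

754


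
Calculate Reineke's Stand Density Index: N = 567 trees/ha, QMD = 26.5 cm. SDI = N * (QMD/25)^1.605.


QMD/25 = 26.5/25 = 1.06
(1.06)^1.605 = exp(1.605 * ln(1.06)) = exp(1.605 * 0.0582689) = exp(0.0935216) = 1.09803
SDI = 567 * 1.09803 = 622.583 ≈ 623

623


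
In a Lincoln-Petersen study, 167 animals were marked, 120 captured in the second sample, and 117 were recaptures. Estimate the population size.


N = M * C / R = 167 * 120 / 117 = 20040 / 117 = 171.28 ≈ 171

171 individuals


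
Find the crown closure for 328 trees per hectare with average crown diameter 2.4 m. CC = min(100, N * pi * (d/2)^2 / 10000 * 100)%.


(d/2)^2 = (2.4/2)^2 = 1.2^2 = 1.44
Crown area = 3.141593 * 1.44 = 4.52389 m^2
N * area / 10000 * 100 = 328 * 4.52389 / 10000 * 100 = 14.8384
CC = min(100, 14.8384) = 14.8384 ≈ 14.8%

14.8%


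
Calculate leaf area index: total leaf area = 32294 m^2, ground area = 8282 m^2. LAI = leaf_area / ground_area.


LAI = 32294 / 8282 = 3.8993 ≈ 3.90

3.90


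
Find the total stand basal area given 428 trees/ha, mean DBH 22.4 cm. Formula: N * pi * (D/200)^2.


(D/200)^2 = (22.4/200)^2 = 0.112^2 = 0.012544
Individual BA = 3.141593 * 0.012544 = 0.0394081 m^2
Stand BA = 428 * 0.0394081 = 16.8667 ≈ 16.87 m^2/ha

16.87 m^2/ha


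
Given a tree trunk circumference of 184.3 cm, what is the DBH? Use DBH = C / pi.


DBH = C / pi = 184.3 / 3.141593 = 58.6645 ≈ 58.66 cm

58.66 cm


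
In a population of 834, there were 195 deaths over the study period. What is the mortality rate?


Mortality rate = 195 / 834 = 0.233813 ≈ 0.2338

0.2338


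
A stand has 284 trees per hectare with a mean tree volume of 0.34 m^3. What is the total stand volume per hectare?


V_stand = 284 * 0.34 = 96.56 ≈ 96.6 m^3/ha

96.6 m^3/ha


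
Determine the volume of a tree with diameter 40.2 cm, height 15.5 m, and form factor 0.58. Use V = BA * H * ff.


(D/200)^2 = (40.2/200)^2 = 0.201^2 = 0.040401
BA = 3.141593 * 0.040401 = 0.126923 m^2
V = 0.126923 * 15.5 * 0.58 = 1.14104 ≈ 1.141 m^3

1.141 m^3


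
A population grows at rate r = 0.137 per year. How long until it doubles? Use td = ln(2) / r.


td = ln(2) / 0.137 = 0.693147 / 0.137 = 5.05947 ≈ 5.1 years

5.1 years


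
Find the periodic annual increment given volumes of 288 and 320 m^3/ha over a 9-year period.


PAI = (V2 - V1) / period = (320 - 288) / 9 = 32 / 9 = 3.5556 ≈ 3.56 m^3/ha/yr

3.56 m^3/ha/yr


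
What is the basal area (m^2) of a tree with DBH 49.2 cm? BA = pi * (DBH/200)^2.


D/200 = 49.2/200 = 0.246 m
(D/200)^2 = 0.246^2 = 0.060516
BA = 3.141593 * 0.060516 = 0.190117 ≈ 0.1901 m^2

0.1901 m^2


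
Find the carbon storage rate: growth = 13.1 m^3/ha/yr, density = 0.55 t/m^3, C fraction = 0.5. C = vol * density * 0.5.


C = 13.1 * 0.55 * 0.5 = 3.6025 ≈ 3.60 t C/ha/yr

3.60 t C/ha/yr


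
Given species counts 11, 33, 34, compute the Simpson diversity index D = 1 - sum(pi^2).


Total N = 11 + 33 + 34 = 78
Per-species terms:
  p = 11/78 = 0.141026; p^2 = 0.141026^2 = 0.019888
  p = 33/78 = 0.423077; p^2 = 0.423077^2 = 0.178994
  p = 34/78 = 0.435897; p^2 = 0.435897^2 = 0.190006
sum(p^2) = 0.019888 + 0.178994 + 0.190006 = 0.388888
D = 1 - 0.388888 = 0.611112 ≈ 0.6111

0.6111


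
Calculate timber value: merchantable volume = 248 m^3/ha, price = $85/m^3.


Value = 248 * 85 = $21080/ha

$21080/ha


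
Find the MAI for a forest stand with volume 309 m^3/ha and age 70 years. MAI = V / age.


MAI = 309 / 70 = 4.4143 ≈ 4.41 m^3/ha/yr

4.41 m^3/ha/yr


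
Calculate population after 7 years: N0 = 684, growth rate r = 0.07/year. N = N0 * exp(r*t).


r*t = 0.07 * 7 = 0.49
exp(0.49) = 1.63232
N = 684 * 1.63232 = 1116.51 ≈ 1117

1117


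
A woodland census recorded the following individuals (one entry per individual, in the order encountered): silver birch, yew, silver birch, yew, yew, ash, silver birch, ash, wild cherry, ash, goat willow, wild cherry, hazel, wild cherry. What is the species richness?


Total individuals logged = 14
Distinct species (count of individuals): silver birch (3), yew (3), ash (3), wild cherry (3), goat willow (1), hazel (1)
Species richness = number of distinct species = 6

6


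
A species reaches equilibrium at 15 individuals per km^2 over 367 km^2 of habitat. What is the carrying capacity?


K = 15 * 367 = 5505 individuals

5505 individuals


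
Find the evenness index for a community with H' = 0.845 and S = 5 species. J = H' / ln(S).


ln(5) = 1.60944
J = H' / ln(S) = 0.845 / 1.60944 = 0.525027 ≈ 0.5250

0.5250


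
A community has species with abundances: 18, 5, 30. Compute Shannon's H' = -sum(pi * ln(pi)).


Total N = 18 + 5 + 30 = 53
Per-species terms:
  p = 18/53 = 0.339623; ln(p) = -1.079919; p*ln(p) = 0.339623 * (-1.079919) = -0.366765
  p = 5/53 = 0.094340; ln(p) = -2.360850; p*ln(p) = 0.094340 * (-2.360850) = -0.222723
  p = 30/53 = 0.566038; ln(p) = -0.569094; p*ln(p) = 0.566038 * (-0.569094) = -0.322129
sum(p*ln(p)) = (-0.366765) + (-0.222723) + (-0.322129) = -0.911617
H' = -(-0.911617) = 0.911617 ≈ 0.9116

0.9116


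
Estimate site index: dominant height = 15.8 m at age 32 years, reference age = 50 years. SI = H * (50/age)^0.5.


50/32 = 1.56250
(1.56250)^0.5 = 1.25000
SI = 15.8 * 1.25000 = 19.7500 ≈ 19.8 m

19.8 m


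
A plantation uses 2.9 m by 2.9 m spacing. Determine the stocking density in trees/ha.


N = 10000 / 2.9^2 = 10000 / 8.41 = 1189.06 ≈ 1189 trees/ha

1189 trees/ha


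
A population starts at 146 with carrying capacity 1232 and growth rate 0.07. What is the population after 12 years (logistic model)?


(K - N0)/N0 = (1232 - 146)/146 = 1086/146 = 7.43836
r*t = 0.07 * 12 = 0.84; exp(-0.84) = 0.431711
7.43836 * 0.431711 = 3.21122
1 + 3.21122 = 4.21122
N = 1232 / 4.21122 = 292.552 ≈ 293

293


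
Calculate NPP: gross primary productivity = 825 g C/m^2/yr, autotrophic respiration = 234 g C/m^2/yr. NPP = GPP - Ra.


NPP = GPP - Ra = 825 - 234 = 591 g C/m^2/yr

591 g C/m^2/yr


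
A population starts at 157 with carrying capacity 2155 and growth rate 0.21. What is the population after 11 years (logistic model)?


(K - N0)/N0 = (2155 - 157)/157 = 1998/157 = 12.7261
r*t = 0.21 * 11 = 2.31; exp(-2.31) = 0.0992613
12.7261 * 0.0992613 = 1.26321
1 + 1.26321 = 2.26321
N = 2155 / 2.26321 = 952.187 ≈ 952

952


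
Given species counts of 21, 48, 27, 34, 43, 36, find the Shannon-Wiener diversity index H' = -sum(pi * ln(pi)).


Total N = 21 + 48 + 27 + 34 + 43 + 36 = 209
Per-species terms:
  p = 21/209 = 0.100478; ln(p) = -2.297816; p*ln(p) = 0.100478 * (-2.297816) = -0.230880
  p = 48/209 = 0.229665; ln(p) = -1.471134; p*ln(p) = 0.229665 * (-1.471134) = -0.337868
  p = 27/209 = 0.129187; ln(p) = -2.046494; p*ln(p) = 0.129187 * (-2.046494) = -0.264380
  p = 34/209 = 0.162679; ln(p) = -1.815976; p*ln(p) = 0.162679 * (-1.815976) = -0.295421
  p = 43/209 = 0.205742; ln(p) = -1.581132; p*ln(p) = 0.205742 * (-1.581132) = -0.325305
  p = 36/209 = 0.172249; ln(p) = -1.758814; p*ln(p) = 0.172249 * (-1.758814) = -0.302954
sum(p*ln(p)) = (-0.230880) + (-0.337868) + (-0.264380) + (-0.295421) + (-0.325305) + (-0.302954) = -1.756808
H' = -(-1.756808) = 1.756808 ≈ 1.7568

1.7568


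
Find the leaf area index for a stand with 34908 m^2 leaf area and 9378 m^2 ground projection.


LAI = 34908 / 9378 = 3.7223 ≈ 3.72

3.72


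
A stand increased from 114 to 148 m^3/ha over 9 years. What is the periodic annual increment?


PAI = (V2 - V1) / period = (148 - 114) / 9 = 34 / 9 = 3.7778 ≈ 3.78 m^3/ha/yr

3.78 m^3/ha/yr


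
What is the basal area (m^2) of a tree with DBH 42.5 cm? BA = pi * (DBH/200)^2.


D/200 = 42.5/200 = 0.2125 m
(D/200)^2 = 0.2125^2 = 0.04515625
BA = 3.141593 * 0.04515625 = 0.141863 ≈ 0.1419 m^2

0.1419 m^2


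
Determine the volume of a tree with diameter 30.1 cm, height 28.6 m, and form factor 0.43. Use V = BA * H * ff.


(D/200)^2 = (30.1/200)^2 = 0.1505^2 = 0.02265025
BA = 3.141593 * 0.02265025 = 0.0711579 m^2
V = 0.0711579 * 28.6 * 0.43 = 0.875100 ≈ 0.875 m^3

0.875 m^3


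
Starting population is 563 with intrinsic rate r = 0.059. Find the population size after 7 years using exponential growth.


r*t = 0.059 * 7 = 0.413
exp(0.413) = 1.51135
N = 563 * 1.51135 = 850.890 ≈ 851

851


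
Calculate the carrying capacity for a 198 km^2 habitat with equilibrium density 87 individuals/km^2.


K = 87 * 198 = 17226 individuals

17226 individuals


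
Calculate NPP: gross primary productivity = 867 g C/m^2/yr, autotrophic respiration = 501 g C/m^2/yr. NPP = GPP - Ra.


NPP = GPP - Ra = 867 - 501 = 366 g C/m^2/yr

366 g C/m^2/yr


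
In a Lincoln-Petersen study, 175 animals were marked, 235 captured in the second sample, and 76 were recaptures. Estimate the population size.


N = M * C / R = 175 * 235 / 76 = 41125 / 76 = 541.12 ≈ 541

541 individuals


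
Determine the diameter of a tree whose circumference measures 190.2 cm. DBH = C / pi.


DBH = C / pi = 190.2 / 3.141593 = 60.5425 ≈ 60.54 cm

60.54 cm


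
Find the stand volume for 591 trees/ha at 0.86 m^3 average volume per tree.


V_stand = 591 * 0.86 = 508.26 ≈ 508.3 m^3/ha

508.3 m^3/ha


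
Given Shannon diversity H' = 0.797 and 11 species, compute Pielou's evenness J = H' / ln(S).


ln(11) = 2.39790
J = H' / ln(S) = 0.797 / 2.39790 = 0.332374 ≈ 0.3324

0.3324


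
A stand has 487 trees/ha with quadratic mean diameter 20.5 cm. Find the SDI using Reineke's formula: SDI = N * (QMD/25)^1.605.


QMD/25 = 20.5/25 = 0.82
(0.82)^1.605 = exp(1.605 * ln(0.82)) = exp(1.605 * (-0.198451)) = exp(-0.318514) = 0.727229
SDI = 487 * 0.727229 = 354.161 ≈ 354

354


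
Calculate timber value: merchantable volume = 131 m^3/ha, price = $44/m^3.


Value = 131 * 44 = $5764/ha

$5764/ha


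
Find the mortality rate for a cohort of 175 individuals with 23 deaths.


Mortality rate = 23 / 175 = 0.131429 ≈ 0.1314

0.1314


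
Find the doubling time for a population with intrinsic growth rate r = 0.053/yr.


td = ln(2) / 0.053 = 0.693147 / 0.053 = 13.0782 ≈ 13.1 years

13.1 years


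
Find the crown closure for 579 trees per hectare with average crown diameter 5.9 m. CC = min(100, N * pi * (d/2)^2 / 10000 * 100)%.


(d/2)^2 = (5.9/2)^2 = 2.95^2 = 8.7025
Crown area = 3.141593 * 8.7025 = 27.3397 m^2
N * area / 10000 * 100 = 579 * 27.3397 / 10000 * 100 = 158.297
CC = min(100, 158.297) = 100%

100%


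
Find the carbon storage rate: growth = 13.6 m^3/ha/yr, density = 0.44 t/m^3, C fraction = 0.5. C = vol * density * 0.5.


C = 13.6 * 0.44 * 0.5 = 2.992 ≈ 2.99 t C/ha/yr

2.99 t C/ha/yr


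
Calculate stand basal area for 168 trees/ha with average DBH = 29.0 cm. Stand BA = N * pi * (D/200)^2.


(D/200)^2 = (29.0/200)^2 = 0.145^2 = 0.021025
Individual BA = 3.141593 * 0.021025 = 0.0660520 m^2
Stand BA = 168 * 0.0660520 = 11.0967 ≈ 11.10 m^2/ha

11.10 m^2/ha


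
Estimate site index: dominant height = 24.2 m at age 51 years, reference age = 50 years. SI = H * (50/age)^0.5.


50/51 = 0.980392
(0.980392)^0.5 = 0.990147
SI = 24.2 * 0.990147 = 23.9616 ≈ 24.0 m

24.0 m


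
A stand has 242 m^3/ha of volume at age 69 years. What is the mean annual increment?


MAI = 242 / 69 = 3.5072 ≈ 3.51 m^3/ha/yr

3.51 m^3/ha/yr


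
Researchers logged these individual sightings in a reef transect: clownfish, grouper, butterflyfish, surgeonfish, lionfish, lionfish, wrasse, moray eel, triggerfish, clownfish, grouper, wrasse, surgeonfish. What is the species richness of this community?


Total individuals logged = 13
Distinct species (count of individuals): clownfish (2), grouper (2), butterflyfish (1), surgeonfish (2), lionfish (2), wrasse (2), moray eel (1), triggerfish (1)
Species richness = number of distinct species = 8

8


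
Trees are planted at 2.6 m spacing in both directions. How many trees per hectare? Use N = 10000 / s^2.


N = 10000 / 2.6^2 = 10000 / 6.76 = 1479.29 ≈ 1479 trees/ha

1479 trees/ha


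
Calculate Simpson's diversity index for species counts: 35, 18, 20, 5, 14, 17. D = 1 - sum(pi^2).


Total N = 35 + 18 + 20 + 5 + 14 + 17 = 109
Per-species terms:
  p = 35/109 = 0.321101; p^2 = 0.321101^2 = 0.103106
  p = 18/109 = 0.165138; p^2 = 0.165138^2 = 0.027271
  p = 20/109 = 0.183486; p^2 = 0.183486^2 = 0.033667
  p = 5/109 = 0.045872; p^2 = 0.045872^2 = 0.002104
  p = 14/109 = 0.128440; p^2 = 0.128440^2 = 0.016497
  p = 17/109 = 0.155963; p^2 = 0.155963^2 = 0.024324
sum(p^2) = 0.103106 + 0.027271 + 0.033667 + 0.002104 + 0.016497 + 0.024324 = 0.206969
D = 1 - 0.206969 = 0.793031 ≈ 0.7930

0.7930


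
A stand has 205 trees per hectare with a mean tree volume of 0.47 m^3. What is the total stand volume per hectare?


V_stand = 205 * 0.47 = 96.35 ≈ 96.4 m^3/ha

96.4 m^3/ha


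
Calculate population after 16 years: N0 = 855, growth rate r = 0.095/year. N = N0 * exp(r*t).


r*t = 0.095 * 16 = 1.52
exp(1.52) = 4.57223
N = 855 * 4.57223 = 3909.26 ≈ 3909

3909


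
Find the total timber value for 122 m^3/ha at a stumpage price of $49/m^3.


Value = 122 * 49 = $5978/ha

$5978/ha


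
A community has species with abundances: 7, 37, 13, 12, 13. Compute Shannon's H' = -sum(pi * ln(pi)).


Total N = 7 + 37 + 13 + 12 + 13 = 82
Per-species terms:
  p = 7/82 = 0.085366; ln(p) = -2.460807; p*ln(p) = 0.085366 * (-2.460807) = -0.210069
  p = 37/82 = 0.451220; ln(p) = -0.795800; p*ln(p) = 0.451220 * (-0.795800) = -0.359081
  p = 13/82 = 0.158537; ln(p) = -1.841767; p*ln(p) = 0.158537 * (-1.841767) = -0.291988
  p = 12/82 = 0.146341; ln(p) = -1.921816; p*ln(p) = 0.146341 * (-1.921816) = -0.281240
  p = 13/82 = 0.158537; ln(p) = -1.841767; p*ln(p) = 0.158537 * (-1.841767) = -0.291988
sum(p*ln(p)) = (-0.210069) + (-0.359081) + (-0.291988) + (-0.281240) + (-0.291988) = -1.434366
H' = -(-1.434366) = 1.434366 ≈ 1.4344

1.4344


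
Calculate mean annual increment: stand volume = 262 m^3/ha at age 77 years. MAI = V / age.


MAI = 262 / 77 = 3.4026 ≈ 3.40 m^3/ha/yr

3.40 m^3/ha/yr


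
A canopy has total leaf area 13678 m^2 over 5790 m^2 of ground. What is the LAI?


LAI = 13678 / 5790 = 2.3623 ≈ 2.36

2.36


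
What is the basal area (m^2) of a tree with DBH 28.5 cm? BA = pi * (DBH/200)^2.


D/200 = 28.5/200 = 0.1425 m
(D/200)^2 = 0.1425^2 = 0.02030625
BA = 3.141593 * 0.02030625 = 0.0637940 ≈ 0.0638 m^2

0.0638 m^2


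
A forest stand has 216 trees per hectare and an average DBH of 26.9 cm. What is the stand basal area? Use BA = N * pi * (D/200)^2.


(D/200)^2 = (26.9/200)^2 = 0.1345^2 = 0.01809025
Individual BA = 3.141593 * 0.01809025 = 0.0568322 m^2
Stand BA = 216 * 0.0568322 = 12.2758 ≈ 12.28 m^2/ha

12.28 m^2/ha


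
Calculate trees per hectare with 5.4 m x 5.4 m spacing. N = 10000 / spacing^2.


N = 10000 / 5.4^2 = 10000 / 29.16 = 342.936 ≈ 343 trees/ha

343 trees/ha


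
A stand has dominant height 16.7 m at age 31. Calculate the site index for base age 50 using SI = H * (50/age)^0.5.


50/31 = 1.61290
(1.61290)^0.5 = 1.27000
SI = 16.7 * 1.27000 = 21.2090 ≈ 21.2 m

21.2 m


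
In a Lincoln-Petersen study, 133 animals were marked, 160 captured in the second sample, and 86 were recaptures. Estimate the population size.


N = M * C / R = 133 * 160 / 86 = 21280 / 86 = 247.44 ≈ 247

247 individuals


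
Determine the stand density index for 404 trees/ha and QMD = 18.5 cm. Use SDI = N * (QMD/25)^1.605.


QMD/25 = 18.5/25 = 0.74
(0.74)^1.605 = exp(1.605 * ln(0.74)) = exp(1.605 * (-0.301105)) = exp(-0.483274) = 0.616761
SDI = 404 * 0.616761 = 249.171 ≈ 249

249


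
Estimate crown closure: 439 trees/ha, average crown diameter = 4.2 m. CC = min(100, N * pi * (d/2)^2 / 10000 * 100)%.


(d/2)^2 = (4.2/2)^2 = 2.1^2 = 4.41
Crown area = 3.141593 * 4.41 = 13.8544 m^2
N * area / 10000 * 100 = 439 * 13.8544 / 10000 * 100 = 60.8208
CC = min(100, 60.8208) = 60.8208 ≈ 60.8%

60.8%


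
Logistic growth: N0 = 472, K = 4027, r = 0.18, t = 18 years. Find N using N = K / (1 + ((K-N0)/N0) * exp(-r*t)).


(K - N0)/N0 = (4027 - 472)/472 = 3555/472 = 7.53178
r*t = 0.18 * 18 = 3.24; exp(-3.24) = 0.0391639
7.53178 * 0.0391639 = 0.294974
1 + 0.294974 = 1.29497
N = 4027 / 1.29497 = 3109.72 ≈ 3110

3110


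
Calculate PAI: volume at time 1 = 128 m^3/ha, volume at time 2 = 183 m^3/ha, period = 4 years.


PAI = (V2 - V1) / period = (183 - 128) / 4 = 55 / 4 = 13.75 m^3/ha/yr

13.75 m^3/ha/yr


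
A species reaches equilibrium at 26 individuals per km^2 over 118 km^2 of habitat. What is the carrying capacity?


K = 26 * 118 = 3068 individuals

3068 individuals


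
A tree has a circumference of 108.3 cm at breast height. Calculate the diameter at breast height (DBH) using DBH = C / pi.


DBH = C / pi = 108.3 / 3.141593 = 34.4730 ≈ 34.47 cm

34.47 cm


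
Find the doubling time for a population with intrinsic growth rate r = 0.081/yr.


td = ln(2) / 0.081 = 0.693147 / 0.081 = 8.55737 ≈ 8.6 years

8.6 years


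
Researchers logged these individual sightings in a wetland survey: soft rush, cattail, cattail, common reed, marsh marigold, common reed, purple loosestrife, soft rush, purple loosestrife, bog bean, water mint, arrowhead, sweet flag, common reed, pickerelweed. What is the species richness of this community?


Total individuals logged = 15
Distinct species (count of individuals): soft rush (2), cattail (2), common reed (3), marsh marigold (1), purple loosestrife (2), bog bean (1), water mint (1), arrowhead (1), sweet flag (1), pickerelweed (1)
Species richness = number of distinct species = 10

10


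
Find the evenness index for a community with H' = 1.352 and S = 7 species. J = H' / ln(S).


ln(7) = 1.94591
J = H' / ln(S) = 1.352 / 1.94591 = 0.694791 ≈ 0.6948

0.6948


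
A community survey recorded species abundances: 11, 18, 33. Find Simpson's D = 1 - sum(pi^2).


Total N = 11 + 18 + 33 = 62
Per-species terms:
  p = 11/62 = 0.177419; p^2 = 0.177419^2 = 0.031478
  p = 18/62 = 0.290323; p^2 = 0.290323^2 = 0.084287
  p = 33/62 = 0.532258; p^2 = 0.532258^2 = 0.283299
sum(p^2) = 0.031478 + 0.084287 + 0.283299 = 0.399064
D = 1 - 0.399064 = 0.600936 ≈ 0.6009

0.6009


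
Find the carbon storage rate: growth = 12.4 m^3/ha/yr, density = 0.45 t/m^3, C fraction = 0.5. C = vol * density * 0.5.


C = 12.4 * 0.45 * 0.5 = 2.79 t C/ha/yr

2.79 t C/ha/yr


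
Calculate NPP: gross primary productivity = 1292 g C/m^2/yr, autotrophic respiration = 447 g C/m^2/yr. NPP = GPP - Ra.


NPP = GPP - Ra = 1292 - 447 = 845 g C/m^2/yr

845 g C/m^2/yr


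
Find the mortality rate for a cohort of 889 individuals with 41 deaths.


Mortality rate = 41 / 889 = 0.046119 ≈ 0.0461

0.0461


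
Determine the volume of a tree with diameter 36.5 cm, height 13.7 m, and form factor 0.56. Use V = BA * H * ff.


(D/200)^2 = (36.5/200)^2 = 0.1825^2 = 0.03330625
BA = 3.141593 * 0.03330625 = 0.104635 m^2
V = 0.104635 * 13.7 * 0.56 = 0.802760 ≈ 0.803 m^3

0.803 m^3


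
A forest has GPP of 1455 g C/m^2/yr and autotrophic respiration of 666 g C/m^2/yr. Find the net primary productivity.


NPP = GPP - Ra = 1455 - 666 = 789 g C/m^2/yr

789 g C/m^2/yr


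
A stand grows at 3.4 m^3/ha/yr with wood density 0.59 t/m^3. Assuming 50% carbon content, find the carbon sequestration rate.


C = 3.4 * 0.59 * 0.5 = 1.003 ≈ 1.00 t C/ha/yr

1.00 t C/ha/yr


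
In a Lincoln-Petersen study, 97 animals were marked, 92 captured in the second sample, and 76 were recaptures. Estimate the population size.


N = M * C / R = 97 * 92 / 76 = 8924 / 76 = 117.42 ≈ 117

117 individuals


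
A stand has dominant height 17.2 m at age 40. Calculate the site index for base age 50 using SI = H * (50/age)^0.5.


50/40 = 1.25000
(1.25000)^0.5 = 1.11803
SI = 17.2 * 1.11803 = 19.2301 ≈ 19.2 m

19.2 m


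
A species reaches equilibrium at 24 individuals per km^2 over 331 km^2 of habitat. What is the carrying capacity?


K = 24 * 331 = 7944 individuals

7944 individuals


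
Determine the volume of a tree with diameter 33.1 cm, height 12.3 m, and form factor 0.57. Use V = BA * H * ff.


(D/200)^2 = (33.1/200)^2 = 0.1655^2 = 0.02739025
BA = 3.141593 * 0.02739025 = 0.0860490 m^2
V = 0.0860490 * 12.3 * 0.57 = 0.603290 ≈ 0.603 m^3

0.603 m^3


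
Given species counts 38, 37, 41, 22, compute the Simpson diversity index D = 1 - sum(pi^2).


Total N = 38 + 37 + 41 + 22 = 138
Per-species terms:
  p = 38/138 = 0.275362; p^2 = 0.275362^2 = 0.075824
  p = 37/138 = 0.268116; p^2 = 0.268116^2 = 0.071886
  p = 41/138 = 0.297101; p^2 = 0.297101^2 = 0.088269
  p = 22/138 = 0.159420; p^2 = 0.159420^2 = 0.025415
sum(p^2) = 0.075824 + 0.071886 + 0.088269 + 0.025415 = 0.261394
D = 1 - 0.261394 = 0.738606 ≈ 0.7386

0.7386


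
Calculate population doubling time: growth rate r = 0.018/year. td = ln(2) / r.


td = ln(2) / 0.018 = 0.693147 / 0.018 = 38.5082 ≈ 38.5 years

38.5 years


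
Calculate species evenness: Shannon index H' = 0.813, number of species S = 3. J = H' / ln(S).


ln(3) = 1.09861
J = H' / ln(S) = 0.813 / 1.09861 = 0.740026 ≈ 0.7400

0.7400


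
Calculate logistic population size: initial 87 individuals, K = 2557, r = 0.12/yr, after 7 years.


(K - N0)/N0 = (2557 - 87)/87 = 2470/87 = 28.3908
r*t = 0.12 * 7 = 0.84; exp(-0.84) = 0.431711
28.3908 * 0.431711 = 12.2566
1 + 12.2566 = 13.2566
N = 2557 / 13.2566 = 192.885 ≈ 193

193


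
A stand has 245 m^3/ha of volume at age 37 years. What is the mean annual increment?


MAI = 245 / 37 = 6.6216 ≈ 6.62 m^3/ha/yr

6.62 m^3/ha/yr


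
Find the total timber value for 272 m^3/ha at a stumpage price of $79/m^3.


Value = 272 * 79 = $21488/ha

$21488/ha


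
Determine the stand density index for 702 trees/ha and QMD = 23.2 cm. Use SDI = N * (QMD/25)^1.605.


QMD/25 = 23.2/25 = 0.928
(0.928)^1.605 = exp(1.605 * ln(0.928)) = exp(1.605 * (-0.0747235)) = exp(-0.119931) = 0.886982
SDI = 702 * 0.886982 = 622.661 ≈ 623

623


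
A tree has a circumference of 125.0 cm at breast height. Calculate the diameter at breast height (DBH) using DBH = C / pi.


DBH = C / pi = 125.0 / 3.141593 = 39.7887 ≈ 39.79 cm

39.79 cm


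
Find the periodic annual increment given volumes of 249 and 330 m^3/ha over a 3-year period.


PAI = (V2 - V1) / period = (330 - 249) / 3 = 81 / 3 = 27.00 m^3/ha/yr

27.00 m^3/ha/yr


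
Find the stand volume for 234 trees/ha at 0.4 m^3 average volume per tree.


V_stand = 234 * 0.4 = 93.6 m^3/ha

93.6 m^3/ha


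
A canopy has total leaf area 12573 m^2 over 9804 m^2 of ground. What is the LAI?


LAI = 12573 / 9804 = 1.2824 ≈ 1.28

1.28


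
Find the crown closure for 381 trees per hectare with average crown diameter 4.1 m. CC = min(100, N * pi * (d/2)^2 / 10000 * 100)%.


(d/2)^2 = (4.1/2)^2 = 2.05^2 = 4.2025
Crown area = 3.141593 * 4.2025 = 13.2025 m^2
N * area / 10000 * 100 = 381 * 13.2025 / 10000 * 100 = 50.3015
CC = min(100, 50.3015) = 50.3015 ≈ 50.3%

50.3%


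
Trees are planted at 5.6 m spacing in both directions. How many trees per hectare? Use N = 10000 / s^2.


N = 10000 / 5.6^2 = 10000 / 31.36 = 318.878 ≈ 319 trees/ha

319 trees/ha


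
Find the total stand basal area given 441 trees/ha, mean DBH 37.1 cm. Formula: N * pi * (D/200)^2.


(D/200)^2 = (37.1/200)^2 = 0.1855^2 = 0.03441025
Individual BA = 3.141593 * 0.03441025 = 0.108103 m^2
Stand BA = 441 * 0.108103 = 47.6734 ≈ 47.67 m^2/ha

47.67 m^2/ha


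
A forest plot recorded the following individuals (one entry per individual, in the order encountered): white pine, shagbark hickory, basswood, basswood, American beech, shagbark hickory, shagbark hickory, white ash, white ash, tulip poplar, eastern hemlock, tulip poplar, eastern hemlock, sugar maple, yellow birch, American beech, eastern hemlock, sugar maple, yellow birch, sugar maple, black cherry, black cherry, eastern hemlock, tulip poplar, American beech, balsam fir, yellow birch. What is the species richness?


Total individuals logged = 27
Distinct species (count of individuals): white pine (1), shagbark hickory (3), basswood (2), American beech (3), white ash (2), tulip poplar (3), eastern hemlock (4), sugar maple (3), yellow birch (3), black cherry (2), balsam fir (1)
Species richness = number of distinct species = 11

11


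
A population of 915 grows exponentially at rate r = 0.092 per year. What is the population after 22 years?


r*t = 0.092 * 22 = 2.024
exp(2.024) = 7.56854
N = 915 * 7.56854 = 6925.21 ≈ 6925

6925


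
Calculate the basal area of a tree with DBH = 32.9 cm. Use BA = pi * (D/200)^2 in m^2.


D/200 = 32.9/200 = 0.1645 m
(D/200)^2 = 0.1645^2 = 0.02706025
BA = 3.141593 * 0.02706025 = 0.0850123 ≈ 0.0850 m^2

0.0850 m^2


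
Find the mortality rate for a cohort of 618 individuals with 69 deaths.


Mortality rate = 69 / 618 = 0.111650 ≈ 0.1117

0.1117


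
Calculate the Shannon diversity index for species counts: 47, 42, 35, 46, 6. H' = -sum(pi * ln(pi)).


Total N = 47 + 42 + 35 + 46 + 6 = 176
Per-species terms:
  p = 47/176 = 0.267045; ln(p) = -1.320338; p*ln(p) = 0.267045 * (-1.320338) = -0.352590
  p = 42/176 = 0.238636; ln(p) = -1.432816; p*ln(p) = 0.238636 * (-1.432816) = -0.341921
  p = 35/176 = 0.198864; ln(p) = -1.615134; p*ln(p) = 0.198864 * (-1.615134) = -0.321192
  p = 46/176 = 0.261364; ln(p) = -1.341841; p*ln(p) = 0.261364 * (-1.341841) = -0.350709
  p = 6/176 = 0.034091; ln(p) = -3.378722; p*ln(p) = 0.034091 * (-3.378722) = -0.115184
sum(p*ln(p)) = (-0.352590) + (-0.341921) + (-0.321192) + (-0.350709) + (-0.115184) = -1.481596
H' = -(-1.481596) = 1.481596 ≈ 1.4816

1.4816


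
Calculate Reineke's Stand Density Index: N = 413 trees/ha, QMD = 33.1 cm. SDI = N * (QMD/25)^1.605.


QMD/25 = 33.1/25 = 1.324
(1.324)^1.605 = exp(1.605 * ln(1.324)) = exp(1.605 * 0.280657) = exp(0.450454) = 1.56902
SDI = 413 * 1.56902 = 648.005 ≈ 648

648


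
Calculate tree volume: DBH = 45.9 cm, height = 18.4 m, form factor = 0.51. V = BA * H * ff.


(D/200)^2 = (45.9/200)^2 = 0.2295^2 = 0.05267025
BA = 3.141593 * 0.05267025 = 0.165468 m^2
V = 0.165468 * 18.4 * 0.51 = 1.55275 ≈ 1.553 m^3

1.553 m^3


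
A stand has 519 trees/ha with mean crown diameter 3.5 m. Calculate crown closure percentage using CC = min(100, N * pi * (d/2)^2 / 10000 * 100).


(d/2)^2 = (3.5/2)^2 = 1.75^2 = 3.0625
Crown area = 3.141593 * 3.0625 = 9.62113 m^2
N * area / 10000 * 100 = 519 * 9.62113 / 10000 * 100 = 49.9337
CC = min(100, 49.9337) = 49.9337 ≈ 49.9%

49.9%


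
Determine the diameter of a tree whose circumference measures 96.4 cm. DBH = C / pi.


DBH = C / pi = 96.4 / 3.141593 = 30.6851 ≈ 30.69 cm

30.69 cm


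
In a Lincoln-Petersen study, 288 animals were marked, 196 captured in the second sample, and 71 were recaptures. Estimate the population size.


N = M * C / R = 288 * 196 / 71 = 56448 / 71 = 795.04 ≈ 795

795 individuals


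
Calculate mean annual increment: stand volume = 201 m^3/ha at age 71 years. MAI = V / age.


MAI = 201 / 71 = 2.8310 ≈ 2.83 m^3/ha/yr

2.83 m^3/ha/yr


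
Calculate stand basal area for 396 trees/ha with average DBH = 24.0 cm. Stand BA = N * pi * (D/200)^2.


(D/200)^2 = (24.0/200)^2 = 0.12^2 = 0.0144
Individual BA = 3.141593 * 0.0144 = 0.0452389 m^2
Stand BA = 396 * 0.0452389 = 17.9146 ≈ 17.91 m^2/ha

17.91 m^2/ha


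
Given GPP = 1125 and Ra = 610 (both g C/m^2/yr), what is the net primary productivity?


NPP = GPP - Ra = 1125 - 610 = 515 g C/m^2/yr

515 g C/m^2/yr


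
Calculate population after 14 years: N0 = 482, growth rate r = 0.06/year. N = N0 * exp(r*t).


r*t = 0.06 * 14 = 0.84
exp(0.84) = 2.31637
N = 482 * 2.31637 = 1116.49 ≈ 1116

1116


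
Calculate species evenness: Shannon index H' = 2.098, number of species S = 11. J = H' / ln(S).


ln(11) = 2.39790
J = H' / ln(S) = 2.098 / 2.39790 = 0.874932 ≈ 0.8749

0.8749


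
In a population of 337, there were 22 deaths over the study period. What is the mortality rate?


Mortality rate = 22 / 337 = 0.065282 ≈ 0.0653

0.0653


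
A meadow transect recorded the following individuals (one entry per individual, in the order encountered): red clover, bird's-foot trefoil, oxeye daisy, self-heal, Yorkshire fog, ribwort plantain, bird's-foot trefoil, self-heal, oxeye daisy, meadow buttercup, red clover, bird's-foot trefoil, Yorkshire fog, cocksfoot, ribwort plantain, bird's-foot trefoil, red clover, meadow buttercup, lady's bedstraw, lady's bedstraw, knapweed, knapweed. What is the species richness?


Total individuals logged = 22
Distinct species (count of individuals): red clover (3), bird's-foot trefoil (4), oxeye daisy (2), self-heal (2), Yorkshire fog (2), ribwort plantain (2), meadow buttercup (2), cocksfoot (1), lady's bedstraw (2), knapweed (2)
Species richness = number of distinct species = 10

10


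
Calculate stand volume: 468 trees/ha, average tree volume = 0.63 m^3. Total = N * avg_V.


V_stand = 468 * 0.63 = 294.84 ≈ 294.8 m^3/ha

294.8 m^3/ha


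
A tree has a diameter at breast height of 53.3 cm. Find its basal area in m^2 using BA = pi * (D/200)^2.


D/200 = 53.3/200 = 0.2665 m
(D/200)^2 = 0.2665^2 = 0.07102225
BA = 3.141593 * 0.07102225 = 0.223123 ≈ 0.2231 m^2

0.2231 m^2


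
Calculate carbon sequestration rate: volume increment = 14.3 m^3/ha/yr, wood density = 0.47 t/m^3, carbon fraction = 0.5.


C = 14.3 * 0.47 * 0.5 = 3.3605 ≈ 3.36 t C/ha/yr

3.36 t C/ha/yr


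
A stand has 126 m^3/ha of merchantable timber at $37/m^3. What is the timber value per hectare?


Value = 126 * 37 = $4662/ha

$4662/ha


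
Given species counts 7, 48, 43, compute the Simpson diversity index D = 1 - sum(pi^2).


Total N = 7 + 48 + 43 = 98
Per-species terms:
  p = 7/98 = 0.071429; p^2 = 0.071429^2 = 0.005102
  p = 48/98 = 0.489796; p^2 = 0.489796^2 = 0.239900
  p = 43/98 = 0.438776; p^2 = 0.438776^2 = 0.192524
sum(p^2) = 0.005102 + 0.239900 + 0.192524 = 0.437526
D = 1 - 0.437526 = 0.562474 ≈ 0.5625

0.5625


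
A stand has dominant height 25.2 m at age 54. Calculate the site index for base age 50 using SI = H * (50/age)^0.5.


50/54 = 0.925926
(0.925926)^0.5 = 0.962250
SI = 25.2 * 0.962250 = 24.2487 ≈ 24.2 m

24.2 m


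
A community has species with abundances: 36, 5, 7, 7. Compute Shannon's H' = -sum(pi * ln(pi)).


Total N = 36 + 5 + 7 + 7 = 55
Per-species terms:
  p = 36/55 = 0.654545; ln(p) = -0.423815; p*ln(p) = 0.654545 * (-0.423815) = -0.277406
  p = 5/55 = 0.090909; ln(p) = -2.397896; p*ln(p) = 0.090909 * (-2.397896) = -0.217990
  p = 7/55 = 0.127273; ln(p) = -2.061421; p*ln(p) = 0.127273 * (-2.061421) = -0.262363
  p = 7/55 = 0.127273; ln(p) = -2.061421; p*ln(p) = 0.127273 * (-2.061421) = -0.262363
sum(p*ln(p)) = (-0.277406) + (-0.217990) + (-0.262363) + (-0.262363) = -1.020122
H' = -(-1.020122) = 1.020122 ≈ 1.0201

1.0201


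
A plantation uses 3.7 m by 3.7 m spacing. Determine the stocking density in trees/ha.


N = 10000 / 3.7^2 = 10000 / 13.69 = 730.460 ≈ 730 trees/ha

730 trees/ha


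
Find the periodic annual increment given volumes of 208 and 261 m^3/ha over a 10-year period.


PAI = (V2 - V1) / period = (261 - 208) / 10 = 53 / 10 = 5.30 m^3/ha/yr

5.30 m^3/ha/yr


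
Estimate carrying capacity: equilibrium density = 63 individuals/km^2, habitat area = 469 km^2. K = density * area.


K = 63 * 469 = 29547 individuals

29547 individuals


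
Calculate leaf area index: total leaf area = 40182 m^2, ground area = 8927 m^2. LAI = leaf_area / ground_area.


LAI = 40182 / 8927 = 4.5012 ≈ 4.50

4.50


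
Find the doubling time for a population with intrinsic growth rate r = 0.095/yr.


td = ln(2) / 0.095 = 0.693147 / 0.095 = 7.29628 ≈ 7.3 years

7.3 years


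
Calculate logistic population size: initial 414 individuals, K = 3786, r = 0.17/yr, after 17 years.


(K - N0)/N0 = (3786 - 414)/414 = 3372/414 = 8.14493
r*t = 0.17 * 17 = 2.89; exp(-2.89) = 0.0555762
8.14493 * 0.0555762 = 0.452664
1 + 0.452664 = 1.45266
N = 3786 / 1.45266 = 2606.25 ≈ 2606

2606


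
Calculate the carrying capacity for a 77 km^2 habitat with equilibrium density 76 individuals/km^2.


K = 76 * 77 = 5852 individuals

5852 individuals


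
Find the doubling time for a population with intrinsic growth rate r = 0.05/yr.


td = ln(2) / 0.05 = 0.693147 / 0.05 = 13.8629 ≈ 13.9 years

13.9 years


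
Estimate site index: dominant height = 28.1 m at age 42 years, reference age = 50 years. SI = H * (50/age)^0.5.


50/42 = 1.19048
(1.19048)^0.5 = 1.09109
SI = 28.1 * 1.09109 = 30.6596 ≈ 30.7 m

30.7 m


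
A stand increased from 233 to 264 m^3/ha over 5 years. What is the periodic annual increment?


PAI = (V2 - V1) / period = (264 - 233) / 5 = 31 / 5 = 6.20 m^3/ha/yr

6.20 m^3/ha/yr


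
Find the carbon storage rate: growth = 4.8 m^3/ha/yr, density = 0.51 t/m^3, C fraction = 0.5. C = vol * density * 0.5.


C = 4.8 * 0.51 * 0.5 = 1.224 ≈ 1.22 t C/ha/yr

1.22 t C/ha/yr


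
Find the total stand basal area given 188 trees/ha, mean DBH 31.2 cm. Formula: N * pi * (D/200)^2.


(D/200)^2 = (31.2/200)^2 = 0.156^2 = 0.024336
Individual BA = 3.141593 * 0.024336 = 0.0764538 m^2
Stand BA = 188 * 0.0764538 = 14.3733 ≈ 14.37 m^2/ha

14.37 m^2/ha
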